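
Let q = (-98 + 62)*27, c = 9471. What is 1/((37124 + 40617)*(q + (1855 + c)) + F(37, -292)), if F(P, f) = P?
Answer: 1/804930351 ≈ 1.2423e-9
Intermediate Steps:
q = -972 (q = -36*27 = -972)
1/((37124 + 40617)*(q + (1855 + c)) + F(37, -292)) = 1/((37124 + 40617)*(-972 + (1855 + 9471)) + 37) = 1/(77741*(-972 + 11326) + 37) = 1/(77741*10354 + 37) = 1/(804930314 + 37) = 1/804930351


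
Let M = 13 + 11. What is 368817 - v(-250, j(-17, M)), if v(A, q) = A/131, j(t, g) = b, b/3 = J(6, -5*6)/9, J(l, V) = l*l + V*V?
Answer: 48315277/131 ≈ 3.6882e+5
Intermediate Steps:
J(l, V) = V² + l² (J(l, V) = l² + V² = V² + l²)
M = 24
b = 312 (b = 3*(((-5*6)² + 6²)/9) = 3*(((-30)² + 36)*(⅑)) = 3*((900 + 36)*(⅑)) = 3*(936*(⅑)) = 3*104 = 312)
j(t, g) = 312
v(A, q) = A/131 (v(A, q) = A*(1/131) = A/131)
368817 - v(-250, j(-17, M)) = 368817 - (-250)/131 = 368817 - 1*(-250/131) = 368817 + 250/131 = 48315277/131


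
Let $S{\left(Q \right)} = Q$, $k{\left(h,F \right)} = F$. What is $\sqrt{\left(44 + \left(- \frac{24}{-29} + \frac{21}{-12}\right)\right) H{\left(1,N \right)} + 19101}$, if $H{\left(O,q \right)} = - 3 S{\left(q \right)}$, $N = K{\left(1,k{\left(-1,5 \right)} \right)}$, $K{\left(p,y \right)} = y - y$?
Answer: $\sqrt{19101} \approx 138.21$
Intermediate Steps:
$K{\left(p,y \right)} = 0$
$N = 0$
$H{\left(O,q \right)} = - 3 q$
$\sqrt{\left(44 + \left(- \frac{24}{-29} + \frac{21}{-12}\right)\right) H{\left(1,N \right)} + 19101} = \sqrt{\left(44 + \left(- \frac{24}{-29} + \frac{21}{-12}\right)\right) \left(\left(-3\right) 0\right) + 19101} = \sqrt{\left(44 + \left(\left(-24\right) \left(- \frac{1}{29}\right) + 21 \left(- \frac{1}{12}\right)\right)\right) 0 + 19101} = \sqrt{\left(44 + \left(\frac{24}{29} - \frac{7}{4}\right)\right) 0 + 19101} = \sqrt{\left(44 - \frac{107}{116}\right) 0 + 19101} = \sqrt{\frac{4997}{116} \cdot 0 + 19101} = \sqrt{0 + 19101} = \sqrt{19101}$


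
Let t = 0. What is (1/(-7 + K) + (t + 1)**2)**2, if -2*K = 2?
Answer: 49/64 ≈ 0.76563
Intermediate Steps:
K = -1 (K = -1/2*2 = -1)
(1/(-7 + K) + (t + 1)**2)**2 = (1/(-7 - 1) + (0 + 1)**2)**2 = (1/(-8) + 1**2)**2 = (-1/8 + 1)**2 = (7/8)**2 = 49/64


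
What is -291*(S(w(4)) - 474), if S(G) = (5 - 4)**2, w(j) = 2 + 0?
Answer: 137643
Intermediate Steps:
w(j) = 2
S(G) = 1 (S(G) = 1**2 = 1)
-291*(S(w(4)) - 474) = -291*(1 - 474) = -291*(-473) = 137643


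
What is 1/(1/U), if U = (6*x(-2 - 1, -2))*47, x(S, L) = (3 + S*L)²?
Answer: 22842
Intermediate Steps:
x(S, L) = (3 + L*S)²
U = 22842 (U = (6*(3 - 2*(-2 - 1))²)*47 = (6*(3 - 2*(-3))²)*47 = (6*(3 + 6)²)*47 = (6*9²)*47 = (6*81)*47 = 486*47 = 22842)
1/(1/U) = 1/(1/22842) = 22842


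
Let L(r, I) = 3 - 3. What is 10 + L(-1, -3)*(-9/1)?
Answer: 10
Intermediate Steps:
L(r, I) = 0
10 + L(-1, -3)*(-9/1) = 10 + 0*(-9/1) = 10 + 0*(-9*1) = 10 + 0*(-9) = 10 + 0 = 10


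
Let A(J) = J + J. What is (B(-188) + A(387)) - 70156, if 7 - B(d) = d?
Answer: -69187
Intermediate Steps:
B(d) = 7 - d
A(J) = 2*J
(B(-188) + A(387)) - 70156 = ((7 - 1*(-188)) + 2*387) - 70156 = ((7 + 188) + 774) - 70156 = (195 + 774) - 70156 = 969 - 70156 = -69187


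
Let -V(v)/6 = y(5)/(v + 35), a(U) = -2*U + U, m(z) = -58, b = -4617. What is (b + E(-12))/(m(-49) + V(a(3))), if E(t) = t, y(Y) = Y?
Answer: 74064/943 ≈ 78.541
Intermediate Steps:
a(U) = -U
V(v) = -30/(35 + v) (V(v) = -30/(v + 35) = -30/(35 + v))
(b + E(-12))/(m(-49) + V(a(3))) = (-4617 - 12)/(-58 - 30/(35 - 1*3)) = -4629/(-58 - 30/(35 - 3)) = -4629/(-58 - 30/32) = -4629/(-58 - 30*1/32) = -4629/(-58 - 15/16) = -4629/(-943/16) = -4629*(-16/943) = 74064/943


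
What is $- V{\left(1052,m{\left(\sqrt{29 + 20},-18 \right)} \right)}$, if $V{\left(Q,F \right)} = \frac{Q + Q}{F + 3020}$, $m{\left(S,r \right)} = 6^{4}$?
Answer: $- \frac{526}{1079} \approx -0.48749$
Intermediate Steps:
$m{\left(S,r \right)} = 1296$
$V{\left(Q,F \right)} = \frac{2 Q}{3020 + F}$
$- V{\left(1052,m{\left(\sqrt{29 + 20},-18 \right)} \right)} = - \frac{2 \cdot 1052}{3020 + 1296} = - \frac{2 \cdot 1052}{4316} = \left(-1\right) \frac{526}{1079} = - \frac{526}{1079}$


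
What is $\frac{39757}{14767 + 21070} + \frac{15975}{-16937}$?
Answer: $\frac{100868234}{606971269} \approx 0.16618$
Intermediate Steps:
$\frac{39757}{14767 + 21070} + \frac{15975}{-16937} = \frac{39757}{35837} + 15975 \left(- \frac{1}{16937}\right) = 39757 \cdot \frac{1}{35837} - \frac{15975}{16937} = \frac{39757}{35837} - \frac{15975}{16937} = \frac{100868234}{606971269}$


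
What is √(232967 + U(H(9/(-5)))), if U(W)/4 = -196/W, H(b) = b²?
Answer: √18850727/9 ≈ 482.42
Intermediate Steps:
U(W) = -784/W (U(W) = 4*(-196/W) = -784/W)
√(232967 + U(H(9/(-5)))) = √(232967 - 784/((9/(-5))²)) = √(232967 - 784/((9*(-⅕))²)) = √(232967 - 784/((-9/5)²)) = √(232967 - 784/81/25) = √(232967 - 784*25/81) = √(232967 - 19600/81) = √(18850727/81) = √18850727/9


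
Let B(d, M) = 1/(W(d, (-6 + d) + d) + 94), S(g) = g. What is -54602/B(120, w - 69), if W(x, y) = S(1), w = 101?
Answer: -5187190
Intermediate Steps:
W(x, y) = 1
B(d, M) = 1/95 (B(d, M) = 1/(1 + 94) = 1/95)
-54602/B(120, w - 69) = -54602/1/95 = -54602*95 = -5187190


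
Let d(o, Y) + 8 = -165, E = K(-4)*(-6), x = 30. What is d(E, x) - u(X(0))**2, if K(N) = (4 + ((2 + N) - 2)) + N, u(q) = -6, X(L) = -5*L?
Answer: -209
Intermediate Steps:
K(N) = 4 + 2*N (K(N) = (4 + N) + N = 4 + 2*N)
E = 24 (E = (4 + 2*(-4))*(-6) = (4 - 8)*(-6) = -4*(-6) = 24)
d(o, Y) = -173 (d(o, Y) = -8 - 165 = -173)
d(E, x) - u(X(0))**2 = -173 - 1*(-6)**2 = -173 - 1*36 = -173 - 36 = -209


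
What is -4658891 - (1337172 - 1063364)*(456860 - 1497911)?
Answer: 285043433317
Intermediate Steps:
-4658891 - (1337172 - 1063364)*(456860 - 1497911) = -4658891 - 273808*(-1041051) = -4658891 - 1*(-285048092208) = -4658891 + 285048092208 = 285043433317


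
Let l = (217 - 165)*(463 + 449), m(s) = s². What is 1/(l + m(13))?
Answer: 1/47593 ≈ 2.1011e-5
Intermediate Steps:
l = 47424 (l = 52*912 = 47424)
1/(l + m(13)) = 1/(47424 + 13²) = 1/(47424 + 169) = 1/47593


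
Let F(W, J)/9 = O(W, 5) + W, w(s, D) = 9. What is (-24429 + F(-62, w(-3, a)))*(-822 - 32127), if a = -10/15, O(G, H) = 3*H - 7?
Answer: 820924335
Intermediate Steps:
O(G, H) = -7 + 3*H
a = -⅔ (a = -10*1/15 = -⅔ ≈ -0.66667)
F(W, J) = 72 + 9*W (F(W, J) = 9*((-7 + 3*5) + W) = 9*((-7 + 15) + W) = 9*(8 + W) = 72 + 9*W)
(-24429 + F(-62, w(-3, a)))*(-822 - 32127) = (-24429 + (72 + 9*(-62)))*(-822 - 32127) = (-24429 + (72 - 558))*(-32949) = (-24429 - 486)*(-32949) = -24915*(-32949) = 820924335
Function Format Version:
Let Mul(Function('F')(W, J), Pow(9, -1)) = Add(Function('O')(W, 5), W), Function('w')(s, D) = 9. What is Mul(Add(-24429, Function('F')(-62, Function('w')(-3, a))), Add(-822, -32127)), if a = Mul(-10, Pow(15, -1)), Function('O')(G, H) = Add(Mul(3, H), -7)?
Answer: 820924335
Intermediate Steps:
Function('O')(G, H) = Add(-7, Mul(3, H))
a = Rational(-2, 3) (a = Mul(-10, Rational(1, 15)) = Rational(-2, 3) ≈ -0.66667)
Function('F')(W, J) = Add(72, Mul(9, W)) (Function('F')(W, J) = Mul(9, Add(Add(-7, Mul(3, 5)), W)) = Mul(9, Add(Add(-7, 15), W)) = Mul(9, Add(8, W)) = Add(72, Mul(9, W)))
Mul(Add(-24429, Function('F')(-62, Function('w')(-3, a))), Add(-822, -32127)) = Mul(Add(-24429, Add(72, Mul(9, -62))), Add(-822, -32127)) = Mul(Add(-24429, Add(72, -558)), -32949) = Mul(Add(-24429, -486), -32949) = Mul(-24915, -32949) = 820924335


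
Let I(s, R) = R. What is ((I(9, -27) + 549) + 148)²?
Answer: 448900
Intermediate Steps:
((I(9, -27) + 549) + 148)² = ((-27 + 549) + 148)² = (522 + 148)² = 670² = 448900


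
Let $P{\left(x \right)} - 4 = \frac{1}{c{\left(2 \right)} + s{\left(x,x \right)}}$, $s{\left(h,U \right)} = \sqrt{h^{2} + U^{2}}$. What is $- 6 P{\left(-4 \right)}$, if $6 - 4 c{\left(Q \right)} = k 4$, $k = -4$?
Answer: $- \frac{36}{7} - \frac{96 \sqrt{2}}{7} \approx -24.538$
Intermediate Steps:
$s{\left(h,U \right)} = \sqrt{U^{2} + h^{2}}$
$c{\left(Q \right)} = \frac{11}{2}$ ($c{\left(Q \right)} = \frac{3}{2} - \frac{\left(-4\right) 4}{4} = \frac{3}{2} - -4 = \frac{3}{2} + 4 = \frac{11}{2}$)
$P{\left(x \right)} = 4 + \frac{1}{\frac{11}{2} + \sqrt{2} \sqrt{x^{2}}}$ ($P{\left(x \right)} = 4 + \frac{1}{\frac{11}{2} + \sqrt{x^{2} + x^{2}}} = 4 + \frac{1}{\frac{11}{2} + \sqrt{2 x^{2}}} = 4 + \frac{1}{\frac{11}{2} + \sqrt{2} \sqrt{x^{2}}}$)
$- 6 P{\left(-4 \right)} = - 6 \frac{2 \left(23 + 4 \sqrt{2} \sqrt{\left(-4\right)^{2}}\right)}{11 + 2 \sqrt{2} \sqrt{\left(-4\right)^{2}}} = - 6 \frac{2 \left(23 + 4 \sqrt{2} \sqrt{16}\right)}{11 + 2 \sqrt{2} \sqrt{16}} = - 6 \frac{2 \left(23 + 4 \sqrt{2} \cdot 4\right)}{11 + 2 \sqrt{2} \cdot 4} = - 6 \frac{2 \left(23 + 16 \sqrt{2}\right)}{11 + 8 \sqrt{2}} = - \frac{12 \left(23 + 16 \sqrt{2}\right)}{11 + 8 \sqrt{2}}$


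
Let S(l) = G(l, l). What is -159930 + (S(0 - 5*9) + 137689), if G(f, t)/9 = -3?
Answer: -22268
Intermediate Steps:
G(f, t) = -27 (G(f, t) = 9*(-3) = -27)
S(l) = -27
-159930 + (S(0 - 5*9) + 137689) = -159930 + (-27 + 137689) = -159930 + 137662 = -22268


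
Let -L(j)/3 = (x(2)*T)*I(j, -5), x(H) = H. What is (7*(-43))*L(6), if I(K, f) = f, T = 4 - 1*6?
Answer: 18060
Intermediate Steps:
T = -2 (T = 4 - 6 = -2)
L(j) = -60 (L(j) = -3*2*(-2)*(-5) = -(-12)*(-5) = -3*20 = -60)
(7*(-43))*L(6) = (7*(-43))*(-60) = -301*(-60) = 18060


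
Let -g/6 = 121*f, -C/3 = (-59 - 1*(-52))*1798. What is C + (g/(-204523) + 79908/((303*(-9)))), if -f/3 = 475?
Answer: 637568620448/16901037 ≈ 37724.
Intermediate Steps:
f = -1425 (f = -3*475 = -1425)
C = 37758 (C = -3*(-59 - 1*(-52))*1798 = -3*(-59 + 52)*1798 = -(-21)*1798 = -3*(-12586) = 37758)
g = 1034550 (g = -726*(-1425) = -6*(-172425) = 1034550)
C + (g/(-204523) + 79908/((303*(-9)))) = 37758 + (1034550/(-204523) + 79908/((303*(-9)))) = 37758 + (1034550*(-1/204523) + 79908/(-2727)) = 37758 + (-94050/18593 + 79908*(-1/2727)) = 37758 + (-94050/18593 - 26636/909) = 37758 - 580734598/16901037 = 637568620448/16901037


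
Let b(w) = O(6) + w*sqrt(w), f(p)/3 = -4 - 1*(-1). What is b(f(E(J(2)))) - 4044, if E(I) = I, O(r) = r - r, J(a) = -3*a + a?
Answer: -4044 - 27*I ≈ -4044.0 - 27.0*I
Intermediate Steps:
J(a) = -2*a
O(r) = 0
f(p) = -9 (f(p) = 3*(-4 - 1*(-1)) = 3*(-4 + 1) = 3*(-3) = -9)
b(w) = w**(3/2) (b(w) = 0 + w*sqrt(w) = 0 + w**(3/2) = w**(3/2))
b(f(E(J(2)))) - 4044 = (-9)**(3/2) - 4044 = -27*I - 4044 = -4044 - 27*I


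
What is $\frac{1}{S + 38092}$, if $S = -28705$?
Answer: $\frac{1}{9387} \approx 0.00010653$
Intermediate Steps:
$\frac{1}{S + 38092} = \frac{1}{-28705 + 38092} = \frac{1}{9387}$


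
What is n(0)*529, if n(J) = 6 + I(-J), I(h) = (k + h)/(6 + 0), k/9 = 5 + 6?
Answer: 23805/2 ≈ 11903.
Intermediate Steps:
k = 99 (k = 9*(5 + 6) = 9*11 = 99)
I(h) = 33/2 + h/6 (I(h) = (99 + h)/(6 + 0) = (99 + h)/6 = (99 + h)*(⅙) = 33/2 + h/6)
n(J) = 45/2 - J/6 (n(J) = 6 + (33/2 + (-J)/6) = 6 + (33/2 - J/6) = 45/2 - J/6)
n(0)*529 = (45/2 - ⅙*0)*529 = (45/2 + 0)*529 = (45/2)*529 = 23805/2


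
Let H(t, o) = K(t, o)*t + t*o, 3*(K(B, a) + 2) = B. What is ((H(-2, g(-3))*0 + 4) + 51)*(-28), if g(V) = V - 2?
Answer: -1540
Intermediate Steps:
K(B, a) = -2 + B/3
g(V) = -2 + V
H(t, o) = o*t + t*(-2 + t/3) (H(t, o) = (-2 + t/3)*t + t*o = t*(-2 + t/3) + o*t = o*t + t*(-2 + t/3))
((H(-2, g(-3))*0 + 4) + 51)*(-28) = ((((1/3)*(-2)*(-6 - 2 + 3*(-2 - 3)))*0 + 4) + 51)*(-28) = ((((1/3)*(-2)*(-6 - 2 + 3*(-5)))*0 + 4) + 51)*(-28) = ((((1/3)*(-2)*(-6 - 2 - 15))*0 + 4) + 51)*(-28) = ((((1/3)*(-2)*(-23))*0 + 4) + 51)*(-28) = (((46/3)*0 + 4) + 51)*(-28) = ((0 + 4) + 51)*(-28) = (4 + 51)*(-28) = 55*(-28) = -1540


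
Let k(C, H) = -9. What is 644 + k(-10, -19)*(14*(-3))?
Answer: 1022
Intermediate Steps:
644 + k(-10, -19)*(14*(-3)) = 644 - 126*(-3) = 644 - 9*(-42) = 644 + 378 = 1022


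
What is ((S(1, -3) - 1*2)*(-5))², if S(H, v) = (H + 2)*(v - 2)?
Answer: 7225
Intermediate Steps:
S(H, v) = (-2 + v)*(2 + H) (S(H, v) = (2 + H)*(-2 + v) = (-2 + v)*(2 + H))
((S(1, -3) - 1*2)*(-5))² = (((-4 - 2*1 + 2*(-3) + 1*(-3)) - 1*2)*(-5))² = (((-4 - 2 - 6 - 3) - 2)*(-5))² = ((-15 - 2)*(-5))² = (-17*(-5))² = 85² = 7225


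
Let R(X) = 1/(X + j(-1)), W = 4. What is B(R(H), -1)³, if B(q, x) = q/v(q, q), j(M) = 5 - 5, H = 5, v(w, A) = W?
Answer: 1/8000 ≈ 0.00012500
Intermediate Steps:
v(w, A) = 4
j(M) = 0
R(X) = 1/X (R(X) = 1/(X + 0) = 1/X)
B(q, x) = q/4
B(R(H), -1)³ = ((¼)/5)³ = ((¼)*(⅕))³ = (1/20)³ = 1/8000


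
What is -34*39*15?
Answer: -19890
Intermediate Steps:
-34*39*15 = -1326*15 = -19890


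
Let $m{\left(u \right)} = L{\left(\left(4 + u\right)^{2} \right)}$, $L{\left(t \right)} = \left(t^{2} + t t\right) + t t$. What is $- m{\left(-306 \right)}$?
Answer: $-24954508848$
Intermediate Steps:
$L{\left(t \right)} = 3 t^{2}$ ($L{\left(t \right)} = \left(t^{2} + t^{2}\right) + t^{2} = 2 t^{2} + t^{2} = 3 t^{2}$)
$m{\left(u \right)} = 3 \left(4 + u\right)^{4}$ ($m{\left(u \right)} = 3 \left(\left(4 + u\right)^{2}\right)^{2} = 3 \left(4 + u\right)^{4}$)
$- m{\left(-306 \right)} = - 3 \left(4 - 306\right)^{4} = - 3 \left(-302\right)^{4} = - 3 \cdot 8318169616 = \left(-1\right) 24954508848 = -24954508848$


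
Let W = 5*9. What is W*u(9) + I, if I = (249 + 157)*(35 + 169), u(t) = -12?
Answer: 82284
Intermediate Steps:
I = 82824 (I = 406*204 = 82824)
W = 45
W*u(9) + I = 45*(-12) + 82824 = -540 + 82824 = 82284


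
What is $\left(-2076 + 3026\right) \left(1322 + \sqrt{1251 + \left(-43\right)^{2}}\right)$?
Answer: $1255900 + 9500 \sqrt{31} \approx 1.3088 \cdot 10^{6}$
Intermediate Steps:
$\left(-2076 + 3026\right) \left(1322 + \sqrt{1251 + \left(-43\right)^{2}}\right) = 950 \left(1322 + \sqrt{1251 + 1849}\right) = 950 \left(1322 + \sqrt{3100}\right) = 950 \left(1322 + 10 \sqrt{31}\right) = 1255900 + 9500 \sqrt{31}$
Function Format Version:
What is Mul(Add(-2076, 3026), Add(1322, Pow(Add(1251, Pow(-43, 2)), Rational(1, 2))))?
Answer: Add(1255900, Mul(9500, Pow(31, Rational(1, 2)))) ≈ 1.3088e+6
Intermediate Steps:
Mul(Add(-2076, 3026), Add(1322, Pow(Add(1251, Pow(-43, 2)), Rational(1, 2)))) = Mul(950, Add(1322, Pow(Add(1251, 1849), Rational(1, 2)))) = Mul(950, Add(1322, Pow(3100, Rational(1, 2)))) = Mul(950, Add(1322, Mul(10, Pow(31, Rational(1, 2))))) = Add(1255900, Mul(9500, Pow(31, Rational(1, 2))))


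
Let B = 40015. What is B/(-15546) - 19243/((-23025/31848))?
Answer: 3175487098523/119315550 ≈ 26614.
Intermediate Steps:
B/(-15546) - 19243/((-23025/31848)) = 40015/(-15546) - 19243/((-23025/31848)) = 40015*(-1/15546) - 19243/((-23025*1/31848)) = -40015/15546 - 19243/(-7675/10616) = -40015/15546 - 19243*(-10616/7675) = -40015/15546 + 204283688/7675 = 3175487098523/119315550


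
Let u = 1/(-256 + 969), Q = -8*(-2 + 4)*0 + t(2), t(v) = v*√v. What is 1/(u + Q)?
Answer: -713/4066951 + 1016738*√2/4066951 ≈ 0.35338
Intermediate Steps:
t(v) = v^(3/2)
Q = 2*√2 (Q = -8*(-2 + 4)*0 + 2^(3/2) = -16*0 + 2*√2 = -8*0 + 2*√2 = 0 + 2*√2 = 2*√2 ≈ 2.8284)
u = 1/713 ≈ 0.0014025
1/(u + Q) = 1/(1/713 + 2*√2)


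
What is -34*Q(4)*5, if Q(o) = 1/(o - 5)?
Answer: 170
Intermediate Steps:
Q(o) = 1/(-5 + o)
-34*Q(4)*5 = -34/(-5 + 4)*5 = -34/(-1)*5 = -34*(-1)*5 = -17*(-2)*5 = 34*5 = 170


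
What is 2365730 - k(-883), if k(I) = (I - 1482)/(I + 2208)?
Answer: 626918923/265 ≈ 2.3657e+6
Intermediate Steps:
k(I) = (-1482 + I)/(2208 + I)
2365730 - k(-883) = 2365730 - (-1482 - 883)/(2208 - 883) = 2365730 - (-2365)/1325 = 2365730 - 1*(-473/265) = 2365730 + 473/265 = 626918923/265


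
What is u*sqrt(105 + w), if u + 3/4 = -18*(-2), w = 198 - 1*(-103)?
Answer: 141*sqrt(406)/4 ≈ 710.27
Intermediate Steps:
w = 301 (w = 198 + 103 = 301)
u = 141/4 (u = -3/4 - 18*(-2) = -3/4 + 36 = 141/4 ≈ 35.250)
u*sqrt(105 + w) = 141*sqrt(105 + 301)/4 = 141*sqrt(406)/4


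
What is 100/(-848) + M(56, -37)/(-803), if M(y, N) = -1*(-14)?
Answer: -23043/170236 ≈ -0.13536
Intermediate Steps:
M(y, N) = 14
100/(-848) + M(56, -37)/(-803) = 100/(-848) + 14/(-803) = 100*(-1/848) + 14*(-1/803) = -25/212 - 14/803 = -23043/170236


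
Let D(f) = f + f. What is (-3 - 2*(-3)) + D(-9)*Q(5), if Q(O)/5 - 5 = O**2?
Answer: -2697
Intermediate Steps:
D(f) = 2*f
Q(O) = 25 + 5*O**2
(-3 - 2*(-3)) + D(-9)*Q(5) = (-3 - 2*(-3)) + (2*(-9))*(25 + 5*5**2) = (-3 + 6) - 18*(25 + 5*25) = 3 - 18*(25 + 125) = 3 - 18*150 = 3 - 2700 = -2697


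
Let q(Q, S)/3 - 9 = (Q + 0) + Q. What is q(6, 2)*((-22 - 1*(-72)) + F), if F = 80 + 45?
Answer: 11025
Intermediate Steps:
q(Q, S) = 27 + 6*Q (q(Q, S) = 27 + 3*((Q + 0) + Q) = 27 + 3*(Q + Q) = 27 + 3*(2*Q) = 27 + 6*Q)
F = 125
q(6, 2)*((-22 - 1*(-72)) + F) = (27 + 6*6)*((-22 - 1*(-72)) + 125) = (27 + 36)*((-22 + 72) + 125) = 63*(50 + 125) = 63*175 = 11025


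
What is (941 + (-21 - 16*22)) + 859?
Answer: 1427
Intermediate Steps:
(941 + (-21 - 16*22)) + 859 = (941 + (-21 - 352)) + 859 = (941 - 373) + 859 = 568 + 859 = 1427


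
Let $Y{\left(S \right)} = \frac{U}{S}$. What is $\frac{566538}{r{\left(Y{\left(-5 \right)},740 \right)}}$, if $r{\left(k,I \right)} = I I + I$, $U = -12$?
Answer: $\frac{94423}{91390} \approx 1.0332$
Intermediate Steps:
$Y{\left(S \right)} = - \frac{12}{S}$
$r{\left(k,I \right)} = I + I^{2}$ ($r{\left(k,I \right)} = I^{2} + I = I + I^{2}$)
$\frac{566538}{r{\left(Y{\left(-5 \right)},740 \right)}} = \frac{566538}{740 \left(1 + 740\right)} = \frac{566538}{740 \cdot 741} = \frac{566538}{548340} = 566538 \cdot \frac{1}{548340} = \frac{94423}{91390}$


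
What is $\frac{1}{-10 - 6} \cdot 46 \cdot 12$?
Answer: $- \frac{69}{2} \approx -34.5$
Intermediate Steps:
$\frac{1}{-10 - 6} \cdot 46 \cdot 12 = \frac{1}{-16} \cdot 46 \cdot 12 = \left(- \frac{1}{16}\right) 46 \cdot 12 = \left(- \frac{23}{8}\right) 12 = - \frac{69}{2}$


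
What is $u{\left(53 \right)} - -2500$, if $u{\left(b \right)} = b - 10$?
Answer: $2543$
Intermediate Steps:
$u{\left(b \right)} = -10 + b$ ($u{\left(b \right)} = b - 10 = -10 + b$)
$u{\left(53 \right)} - -2500 = \left(-10 + 53\right) - -2500 = 43 + 2500 = 2543$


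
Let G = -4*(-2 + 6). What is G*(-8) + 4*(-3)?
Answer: 116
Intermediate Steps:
G = -16 (G = -4*4 = -16)
G*(-8) + 4*(-3) = -16*(-8) + 4*(-3) = 128 - 12 = 116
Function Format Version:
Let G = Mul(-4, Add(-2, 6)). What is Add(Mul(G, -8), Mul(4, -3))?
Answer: 116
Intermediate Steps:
G = -16 (G = Mul(-4, 4) = -16)
Add(Mul(G, -8), Mul(4, -3)) = Add(Mul(-16, -8), Mul(4, -3)) = Add(128, -12) = 116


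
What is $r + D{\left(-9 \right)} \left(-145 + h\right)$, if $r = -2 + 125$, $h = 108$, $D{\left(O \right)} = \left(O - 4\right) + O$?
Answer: $937$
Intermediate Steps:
$D{\left(O \right)} = -4 + 2 O$ ($D{\left(O \right)} = \left(-4 + O\right) + O = -4 + 2 O$)
$r = 123$
$r + D{\left(-9 \right)} \left(-145 + h\right) = 123 + \left(-4 + 2 \left(-9\right)\right) \left(-145 + 108\right) = 123 + \left(-4 - 18\right) \left(-37\right) = 123 - -814 = 123 + 814 = 937$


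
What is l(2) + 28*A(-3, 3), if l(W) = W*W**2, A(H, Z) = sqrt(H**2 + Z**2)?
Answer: 8 + 84*sqrt(2) ≈ 126.79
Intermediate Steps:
l(W) = W**3
l(2) + 28*A(-3, 3) = 2**3 + 28*sqrt((-3)**2 + 3**2) = 8 + 28*sqrt(9 + 9) = 8 + 28*sqrt(18) = 8 + 28*(3*sqrt(2)) = 8 + 84*sqrt(2)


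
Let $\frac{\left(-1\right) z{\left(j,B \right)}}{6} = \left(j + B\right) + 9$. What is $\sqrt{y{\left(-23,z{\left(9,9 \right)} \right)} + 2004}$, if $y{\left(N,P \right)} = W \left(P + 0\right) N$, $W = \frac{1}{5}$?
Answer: $\frac{\sqrt{68730}}{5} \approx 52.433$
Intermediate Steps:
$z{\left(j,B \right)} = -54 - 6 B - 6 j$ ($z{\left(j,B \right)} = - 6 \left(\left(j + B\right) + 9\right) = - 6 \left(\left(B + j\right) + 9\right) = - 6 \left(9 + B + j\right) = -54 - 6 B - 6 j$)
$W = \frac{1}{5} \approx 0.2$
$y{\left(N,P \right)} = \frac{N P}{5}$ ($y{\left(N,P \right)} = \frac{\left(P + 0\right) N}{5} = \frac{P N}{5} = \frac{N P}{5}$)
$\sqrt{y{\left(-23,z{\left(9,9 \right)} \right)} + 2004} = \sqrt{\frac{1}{5} \left(-23\right) \left(-54 - 54 - 54\right) + 2004} = \sqrt{\frac{1}{5} \left(-23\right) \left(-162\right) + 2004} = \sqrt{\frac{3726}{5} + 2004} = \sqrt{\frac{13746}{5}} = \frac{\sqrt{68730}}{5}$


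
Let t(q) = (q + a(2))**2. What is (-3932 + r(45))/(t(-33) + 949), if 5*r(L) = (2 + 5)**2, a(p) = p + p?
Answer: -19611/8950 ≈ -2.1912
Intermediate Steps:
a(p) = 2*p
t(q) = (4 + q)**2 (t(q) = (q + 2*2)**2 = (q + 4)**2 = (4 + q)**2)
r(L) = 49/5 (r(L) = (2 + 5)**2/5 = (1/5)*7**2 = (1/5)*49 = 49/5)
(-3932 + r(45))/(t(-33) + 949) = (-3932 + 49/5)/((4 - 33)**2 + 949) = -19611/(5*((-29)**2 + 949)) = -19611/(5*(841 + 949)) = -19611/5/1790 = -19611/5*1/1790 = -19611/8950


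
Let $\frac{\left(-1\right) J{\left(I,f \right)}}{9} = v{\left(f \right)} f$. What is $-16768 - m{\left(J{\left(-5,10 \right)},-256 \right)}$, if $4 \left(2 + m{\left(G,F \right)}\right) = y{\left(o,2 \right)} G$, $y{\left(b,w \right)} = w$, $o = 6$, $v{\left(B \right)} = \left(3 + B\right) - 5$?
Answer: $-16406$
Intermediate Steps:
$v{\left(B \right)} = -2 + B$
$J{\left(I,f \right)} = - 9 f \left(-2 + f\right)$ ($J{\left(I,f \right)} = - 9 \left(-2 + f\right) f = - 9 f \left(-2 + f\right)$)
$m{\left(G,F \right)} = -2 + \frac{G}{2}$ ($m{\left(G,F \right)} = -2 + \frac{2 G}{4} = -2 + \frac{G}{2}$)
$-16768 - m{\left(J{\left(-5,10 \right)},-256 \right)} = -16768 - \left(-2 + \frac{9 \cdot 10 \left(2 - 10\right)}{2}\right) = -16768 - \left(-2 + \frac{9 \cdot 10 \left(-8\right)}{2}\right) = -16768 - \left(-2 + \frac{1}{2} \left(-720\right)\right) = -16768 - \left(-2 - 360\right) = -16768 - -362 = -16768 + 362 = -16406$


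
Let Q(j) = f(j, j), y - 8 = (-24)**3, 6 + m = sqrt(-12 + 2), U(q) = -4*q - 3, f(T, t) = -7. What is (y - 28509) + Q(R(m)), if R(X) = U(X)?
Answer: -42332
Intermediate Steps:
U(q) = -3 - 4*q
m = -6 + I*sqrt(10) (m = -6 + sqrt(-12 + 2) = -6 + sqrt(-10) = -6 + I*sqrt(10) ≈ -6.0 + 3.1623*I)
R(X) = -3 - 4*X
y = -13816 (y = 8 + (-24)**3 = 8 - 13824 = -13816)
Q(j) = -7
(y - 28509) + Q(R(m)) = (-13816 - 28509) - 7 = -42325 - 7 = -42332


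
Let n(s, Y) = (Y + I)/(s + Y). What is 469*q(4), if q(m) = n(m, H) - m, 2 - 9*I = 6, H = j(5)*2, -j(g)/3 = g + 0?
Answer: -155239/117 ≈ -1326.8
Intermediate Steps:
j(g) = -3*g (j(g) = -3*(g + 0) = -3*g)
H = -30 (H = -3*5*2 = -15*2 = -30)
I = -4/9 (I = 2/9 - 1/9*6 = 2/9 - 2/3 = -4/9 ≈ -0.44444)
n(s, Y) = (-4/9 + Y)/(Y + s) (n(s, Y) = (Y - 4/9)/(s + Y) = (-4/9 + Y)/(Y + s))
q(m) = -m - 274/(9*(-30 + m)) (q(m) = (-4/9 - 30)/(-30 + m) - m = -274/9/(-30 + m) - m = -274/(9*(-30 + m)) - m = -m - 274/(9*(-30 + m)))
469*q(4) = 469*((-274/9 - 1*4*(-30 + 4))/(-30 + 4)) = 469*((-274/9 - 1*4*(-26))/(-26)) = 469*(-(-274/9 + 104)/26) = 469*(-1/26*662/9) = 469*(-331/117) = -155239/117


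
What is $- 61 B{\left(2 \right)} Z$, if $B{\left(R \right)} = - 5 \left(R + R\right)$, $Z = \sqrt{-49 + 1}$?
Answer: $4880 i \sqrt{3} \approx 8452.4 i$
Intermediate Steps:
$Z = 4 i \sqrt{3}$ ($Z = \sqrt{-48} = 4 i \sqrt{3} \approx 6.9282 i$)
$B{\left(R \right)} = - 10 R$ ($B{\left(R \right)} = - 5 \cdot 2 R = - 10 R$)
$- 61 B{\left(2 \right)} Z = - 61 \left(-10\right) 2 \cdot 4 i \sqrt{3} = - 61 \left(- 20 \cdot 4 i \sqrt{3}\right) = - 61 \left(- 80 i \sqrt{3}\right) = 4880 i \sqrt{3}$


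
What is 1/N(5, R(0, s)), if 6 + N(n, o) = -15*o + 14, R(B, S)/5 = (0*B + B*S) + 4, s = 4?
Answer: -1/292 ≈ -0.0034247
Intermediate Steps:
R(B, S) = 20 + 5*B*S (R(B, S) = 5*((0*B + B*S) + 4) = 5*((0 + B*S) + 4) = 5*(B*S + 4) = 5*(4 + B*S) = 20 + 5*B*S)
N(n, o) = 8 - 15*o (N(n, o) = -6 + (-15*o + 14) = -6 + (14 - 15*o) = 8 - 15*o)
1/N(5, R(0, s)) = 1/(8 - 15*(20 + 5*0*4)) = 1/(8 - 15*(20 + 0)) = 1/(8 - 15*20) = 1/(8 - 300) = 1/(-292) = -1/292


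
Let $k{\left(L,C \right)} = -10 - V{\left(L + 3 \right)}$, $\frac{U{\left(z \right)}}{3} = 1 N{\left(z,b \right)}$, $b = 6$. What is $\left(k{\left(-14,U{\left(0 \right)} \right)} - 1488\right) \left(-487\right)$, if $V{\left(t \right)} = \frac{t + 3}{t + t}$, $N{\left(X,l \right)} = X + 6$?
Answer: $\frac{8026734}{11} \approx 7.297 \cdot 10^{5}$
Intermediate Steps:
$N{\left(X,l \right)} = 6 + X$
$V{\left(t \right)} = \frac{3 + t}{2 t}$
$U{\left(z \right)} = 18 + 3 z$ ($U{\left(z \right)} = 3 \cdot 1 \left(6 + z\right) = 3 \left(6 + z\right) = 18 + 3 z$)
$k{\left(L,C \right)} = -10 - \frac{6 + L}{2 \left(3 + L\right)}$ ($k{\left(L,C \right)} = -10 - \frac{3 + \left(L + 3\right)}{2 \left(L + 3\right)} = -10 - \frac{3 + \left(3 + L\right)}{2 \left(3 + L\right)} = -10 - \frac{6 + L}{2 \left(3 + L\right)}$)
$\left(k{\left(-14,U{\left(0 \right)} \right)} - 1488\right) \left(-487\right) = \left(\frac{3 \left(-22 - -98\right)}{2 \left(3 - 14\right)} - 1488\right) \left(-487\right) = \left(\frac{3 \left(-22 + 98\right)}{2 \left(-11\right)} - 1488\right) \left(-487\right) = \left(\frac{3}{2} \left(- \frac{1}{11}\right) 76 - 1488\right) \left(-487\right) = \left(- \frac{114}{11} - 1488\right) \left(-487\right) = \left(- \frac{16482}{11}\right) \left(-487\right) = \frac{8026734}{11}$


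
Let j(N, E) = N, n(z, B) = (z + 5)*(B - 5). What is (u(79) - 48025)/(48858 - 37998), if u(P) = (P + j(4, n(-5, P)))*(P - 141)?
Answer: -53171/10860 ≈ -4.8960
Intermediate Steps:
n(z, B) = (-5 + B)*(5 + z) (n(z, B) = (5 + z)*(-5 + B) = (-5 + B)*(5 + z))
u(P) = (-141 + P)*(4 + P) (u(P) = (P + 4)*(P - 141) = (4 + P)*(-141 + P) = (-141 + P)*(4 + P))
(u(79) - 48025)/(48858 - 37998) = ((-564 + 79² - 137*79) - 48025)/(48858 - 37998) = ((-564 + 6241 - 10823) - 48025)/10860 = (-5146 - 48025)*(1/10860) = -53171*1/10860 = -53171/10860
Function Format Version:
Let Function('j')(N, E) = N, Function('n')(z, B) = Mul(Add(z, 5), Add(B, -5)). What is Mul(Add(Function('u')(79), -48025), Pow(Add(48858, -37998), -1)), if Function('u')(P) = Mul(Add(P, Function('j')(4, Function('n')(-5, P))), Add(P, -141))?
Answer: Rational(-53171, 10860) ≈ -4.8960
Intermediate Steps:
Function('n')(z, B) = Mul(Add(-5, B), Add(5, z)) (Function('n')(z, B) = Mul(Add(5, z), Add(-5, B)) = Mul(Add(-5, B), Add(5, z)))
Function('u')(P) = Mul(Add(-141, P), Add(4, P)) (Function('u')(P) = Mul(Add(P, 4), Add(P, -141)) = Mul(Add(4, P), Add(-141, P)) = Mul(Add(-141, P), Add(4, P)))
Mul(Add(Function('u')(79), -48025), Pow(Add(48858, -37998), -1)) = Mul(Add(Add(-564, Pow(79, 2), Mul(-137, 79)), -48025), Pow(Add(48858, -37998), -1)) = Mul(Add(Add(-564, 6241, -10823), -48025), Pow(10860, -1)) = Mul(Add(-5146, -48025), Rational(1, 10860)) = Mul(-53171, Rational(1, 10860)) = Rational(-53171, 10860)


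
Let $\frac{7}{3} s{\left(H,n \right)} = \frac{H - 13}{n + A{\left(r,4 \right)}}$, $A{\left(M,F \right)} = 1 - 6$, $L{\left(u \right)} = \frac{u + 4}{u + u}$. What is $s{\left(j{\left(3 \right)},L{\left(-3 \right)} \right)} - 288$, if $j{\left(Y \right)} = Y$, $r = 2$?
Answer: $- \frac{62316}{217} \approx -287.17$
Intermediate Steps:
$L{\left(u \right)} = \frac{4 + u}{2 u}$
$A{\left(M,F \right)} = -5$ ($A{\left(M,F \right)} = 1 - 6 = -5$)
$s{\left(H,n \right)} = \frac{3 \left(-13 + H\right)}{7 \left(-5 + n\right)}$ ($s{\left(H,n \right)} = \frac{3 \frac{H - 13}{n - 5}}{7} = \frac{3 \frac{-13 + H}{-5 + n}}{7} = \frac{3 \left(-13 + H\right)}{7 \left(-5 + n\right)}$)
$s{\left(j{\left(3 \right)},L{\left(-3 \right)} \right)} - 288 = \frac{3 \left(-13 + 3\right)}{7 \left(-5 + \frac{4 - 3}{2 \left(-3\right)}\right)} - 288 = \frac{3}{7} \frac{1}{-5 + \frac{1}{2} \left(- \frac{1}{3}\right) 1} \left(-10\right) - 288 = \frac{3}{7} \frac{1}{-5 - \frac{1}{6}} \left(-10\right) - 288 = \frac{3}{7} \frac{1}{- \frac{31}{6}} \left(-10\right) - 288 = \frac{3}{7} \left(- \frac{6}{31}\right) \left(-10\right) - 288 = \frac{180}{217} - 288 = - \frac{62316}{217}$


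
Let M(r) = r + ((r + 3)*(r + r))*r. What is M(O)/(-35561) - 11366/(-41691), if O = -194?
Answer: 599801780212/1482573651 ≈ 404.57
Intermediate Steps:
M(r) = r + 2*r²*(3 + r) (M(r) = r + ((3 + r)*(2*r))*r = r + (2*r*(3 + r))*r = r + 2*r²*(3 + r))
M(O)/(-35561) - 11366/(-41691) = -194*(1 + 2*(-194)² + 6*(-194))/(-35561) - 11366/(-41691) = -194*(1 + 2*37636 - 1164)*(-1/35561) - 11366*(-1/41691) = -194*(1 + 75272 - 1164)*(-1/35561) + 11366/41691 = -194*74109*(-1/35561) + 11366/41691 = -14377146*(-1/35561) + 11366/41691 = 14377146/35561 + 11366/41691 = 599801780212/1482573651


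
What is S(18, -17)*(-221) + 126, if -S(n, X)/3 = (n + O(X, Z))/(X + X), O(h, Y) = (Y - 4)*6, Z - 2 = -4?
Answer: 477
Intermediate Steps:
Z = -2 (Z = 2 - 4 = -2)
O(h, Y) = -24 + 6*Y (O(h, Y) = (-4 + Y)*6 = -24 + 6*Y)
S(n, X) = -3*(-36 + n)/(2*X) (S(n, X) = -3*(n + (-24 + 6*(-2)))/(X + X) = -3*(n + (-24 - 12))/(2*X) = -3*(n - 36)*1/(2*X) = -3*(-36 + n)*1/(2*X) = -3*(-36 + n)/(2*X))
S(18, -17)*(-221) + 126 = ((3/2)*(36 - 1*18)/(-17))*(-221) + 126 = ((3/2)*(-1/17)*(36 - 18))*(-221) + 126 = ((3/2)*(-1/17)*18)*(-221) + 126 = -27/17*(-221) + 126 = 351 + 126 = 477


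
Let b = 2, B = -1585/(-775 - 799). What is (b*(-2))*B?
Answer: -3170/787 ≈ -4.0280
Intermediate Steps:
B = 1585/1574 (B = -1585/(-1574) = -1585*(-1/1574) = 1585/1574 ≈ 1.0070)
(b*(-2))*B = (2*(-2))*(1585/1574) = -4*1585/1574 = -3170/787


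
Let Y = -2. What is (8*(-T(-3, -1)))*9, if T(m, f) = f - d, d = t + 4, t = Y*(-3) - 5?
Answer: 432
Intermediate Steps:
t = 1 (t = -2*(-3) - 5 = 6 - 5 = 1)
d = 5 (d = 1 + 4 = 5)
T(m, f) = -5 + f (T(m, f) = f - 1*5 = f - 5 = -5 + f)
(8*(-T(-3, -1)))*9 = (8*(-(-5 - 1)))*9 = (8*(-1*(-6)))*9 = (8*6)*9 = 48*9 = 432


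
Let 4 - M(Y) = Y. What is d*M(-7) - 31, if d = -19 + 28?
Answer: 68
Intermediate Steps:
M(Y) = 4 - Y
d = 9
d*M(-7) - 31 = 9*(4 - 1*(-7)) - 31 = 9*(4 + 7) - 31 = 9*11 - 31 = 99 - 31 = 68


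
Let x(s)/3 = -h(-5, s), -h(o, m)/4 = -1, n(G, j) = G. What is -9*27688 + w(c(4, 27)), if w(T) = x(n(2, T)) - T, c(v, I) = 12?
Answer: -249216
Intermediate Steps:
h(o, m) = 4 (h(o, m) = -4*(-1) = 4)
x(s) = -12 (x(s) = 3*(-1*4) = 3*(-4) = -12)
w(T) = -12 - T
-9*27688 + w(c(4, 27)) = -9*27688 + (-12 - 1*12) = -249192 + (-12 - 12) = -249192 - 24 = -249216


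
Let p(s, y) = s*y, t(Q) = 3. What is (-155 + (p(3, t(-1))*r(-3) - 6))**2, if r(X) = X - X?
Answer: 25921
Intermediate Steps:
r(X) = 0
(-155 + (p(3, t(-1))*r(-3) - 6))**2 = (-155 + ((3*3)*0 - 6))**2 = (-155 + (9*0 - 6))**2 = (-155 + (0 - 6))**2 = (-155 - 6)**2 = (-161)**2 = 25921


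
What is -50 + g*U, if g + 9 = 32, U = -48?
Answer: -1154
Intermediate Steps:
g = 23 (g = -9 + 32 = 23)
-50 + g*U = -50 + 23*(-48) = -50 - 1104 = -1154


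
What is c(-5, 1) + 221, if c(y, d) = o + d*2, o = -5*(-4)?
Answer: 243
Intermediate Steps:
o = 20
c(y, d) = 20 + 2*d (c(y, d) = 20 + d*2 = 20 + 2*d)
c(-5, 1) + 221 = (20 + 2*1) + 221 = (20 + 2) + 221 = 22 + 221 = 243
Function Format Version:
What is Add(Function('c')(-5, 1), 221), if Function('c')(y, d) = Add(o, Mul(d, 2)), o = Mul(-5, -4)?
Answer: 243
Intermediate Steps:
o = 20
Function('c')(y, d) = Add(20, Mul(2, d)) (Function('c')(y, d) = Add(20, Mul(d, 2)) = Add(20, Mul(2, d)))
Add(Function('c')(-5, 1), 221) = Add(Add(20, Mul(2, 1)), 221) = Add(Add(20, 2), 221) = Add(22, 221) = 243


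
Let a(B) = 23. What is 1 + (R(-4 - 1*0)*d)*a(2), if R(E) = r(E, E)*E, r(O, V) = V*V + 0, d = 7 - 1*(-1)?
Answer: -11775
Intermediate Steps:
d = 8 (d = 7 + 1 = 8)
r(O, V) = V² (r(O, V) = V² + 0 = V²)
R(E) = E³ (R(E) = E²*E = E³)
1 + (R(-4 - 1*0)*d)*a(2) = 1 + ((-4 - 1*0)³*8)*23 = 1 + ((-4 + 0)³*8)*23 = 1 + ((-4)³*8)*23 = 1 - 64*8*23 = 1 - 512*23 = 1 - 11776 = -11775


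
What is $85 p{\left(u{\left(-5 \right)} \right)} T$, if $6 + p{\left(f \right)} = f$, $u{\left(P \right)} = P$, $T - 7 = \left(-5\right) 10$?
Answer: $40205$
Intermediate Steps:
$T = -43$ ($T = 7 - 50 = -43$)
$p{\left(f \right)} = -6 + f$
$85 p{\left(u{\left(-5 \right)} \right)} T = 85 \left(-6 - 5\right) \left(-43\right) = 85 \left(-11\right) \left(-43\right) = \left(-935\right) \left(-43\right) = 40205$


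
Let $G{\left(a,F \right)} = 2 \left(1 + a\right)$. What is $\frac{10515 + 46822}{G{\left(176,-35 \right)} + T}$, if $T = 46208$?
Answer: $\frac{57337}{46562} \approx 1.2314$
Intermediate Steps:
$G{\left(a,F \right)} = 2 + 2 a$
$\frac{10515 + 46822}{G{\left(176,-35 \right)} + T} = \frac{10515 + 46822}{\left(2 + 2 \cdot 176\right) + 46208} = \frac{57337}{\left(2 + 352\right) + 46208} = \frac{57337}{354 + 46208} = \frac{57337}{46562}$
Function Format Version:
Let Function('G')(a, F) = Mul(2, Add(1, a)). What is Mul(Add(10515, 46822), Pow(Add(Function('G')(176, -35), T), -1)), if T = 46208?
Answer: Rational(57337, 46562) ≈ 1.2314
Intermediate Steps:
Function('G')(a, F) = Add(2, Mul(2, a))
Mul(Add(10515, 46822), Pow(Add(Function('G')(176, -35), T), -1)) = Mul(Add(10515, 46822), Pow(Add(Add(2, Mul(2, 176)), 46208), -1)) = Mul(57337, Pow(Add(Add(2, 352), 46208), -1)) = Mul(57337, Pow(Add(354, 46208), -1)) = Mul(57337, Pow(46562, -1)) = Mul(57337, Rational(1, 46562)) = Rational(57337, 46562)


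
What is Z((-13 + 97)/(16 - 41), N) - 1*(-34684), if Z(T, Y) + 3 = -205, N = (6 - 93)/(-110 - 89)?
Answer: 34476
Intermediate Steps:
N = 87/199 (N = -87/(-199) = -87*(-1/199) = 87/199 ≈ 0.43719)
Z(T, Y) = -208 (Z(T, Y) = -3 - 205 = -208)
Z((-13 + 97)/(16 - 41), N) - 1*(-34684) = -208 - 1*(-34684) = -208 + 34684 = 34476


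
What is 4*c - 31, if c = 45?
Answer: 149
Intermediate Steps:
4*c - 31 = 4*45 - 31 = 180 - 31 = 149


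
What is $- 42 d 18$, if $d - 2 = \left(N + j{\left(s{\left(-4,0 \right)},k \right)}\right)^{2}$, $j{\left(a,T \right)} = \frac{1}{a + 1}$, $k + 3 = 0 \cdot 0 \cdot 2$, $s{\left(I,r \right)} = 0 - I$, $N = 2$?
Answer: $- \frac{129276}{25} \approx -5171.0$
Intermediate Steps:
$s{\left(I,r \right)} = - I$
$k = -3$ ($k = -3 + 0 \cdot 0 \cdot 2 = -3 + 0 \cdot 2 = -3 + 0 = -3$)
$j{\left(a,T \right)} = \frac{1}{1 + a}$
$d = \frac{171}{25}$ ($d = 2 + \left(2 + \frac{1}{1 - -4}\right)^{2} = 2 + \left(2 + \frac{1}{1 + 4}\right)^{2} = 2 + \left(2 + \frac{1}{5}\right)^{2} = 2 + \left(\frac{11}{5}\right)^{2} = 2 + \frac{121}{25} = \frac{171}{25} \approx 6.84$)
$- 42 d 18 = \left(-42\right) \frac{171}{25} \cdot 18 = \left(- \frac{7182}{25}\right) 18 = - \frac{129276}{25}$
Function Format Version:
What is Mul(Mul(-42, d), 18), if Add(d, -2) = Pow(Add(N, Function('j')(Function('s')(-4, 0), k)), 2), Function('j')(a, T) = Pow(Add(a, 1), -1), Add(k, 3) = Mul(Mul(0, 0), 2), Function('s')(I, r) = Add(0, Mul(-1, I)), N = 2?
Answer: Rational(-129276, 25) ≈ -5171.0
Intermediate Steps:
Function('s')(I, r) = Mul(-1, I)
k = -3 (k = Add(-3, Mul(Mul(0, 0), 2)) = Add(-3, Mul(0, 2)) = Add(-3, 0) = -3)
Function('j')(a, T) = Pow(Add(1, a), -1)
d = Rational(171, 25) (d = Add(2, Pow(Add(2, Pow(Add(1, Mul(-1, -4)), -1)), 2)) = Add(2, Pow(Add(2, Pow(Add(1, 4), -1)), 2)) = Add(2, Pow(Add(2, Pow(5, -1)), 2)) = Add(2, Pow(Add(2, Rational(1, 5)), 2)) = Add(2, Pow(Rational(11, 5), 2)) = Add(2, Rational(121, 25)) = Rational(171, 25) ≈ 6.8400)
Mul(Mul(-42, d), 18) = Mul(Mul(-42, Rational(171, 25)), 18) = Mul(Rational(-7182, 25), 18) = Rational(-129276, 25)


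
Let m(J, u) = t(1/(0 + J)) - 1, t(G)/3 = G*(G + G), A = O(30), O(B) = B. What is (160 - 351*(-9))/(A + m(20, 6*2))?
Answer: 663800/5803 ≈ 114.39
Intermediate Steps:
A = 30
t(G) = 6*G² (t(G) = 3*(G*(G + G)) = 3*(G*(2*G)) = 3*(2*G²) = 6*G²)
m(J, u) = -1 + 6/J² (m(J, u) = 6*(1/(0 + J))² - 1 = 6*(1/J)² - 1 = 6/J² - 1 = -1 + 6/J²)
(160 - 351*(-9))/(A + m(20, 6*2)) = (160 - 351*(-9))/(30 + (-1 + 6/20²)) = (160 + 3159)/(30 + (-1 + 6*(1/400))) = 3319/(30 + (-1 + 3/200)) = 3319/(30 - 197/200) = 3319/(5803/200) = 3319*(200/5803) = 663800/5803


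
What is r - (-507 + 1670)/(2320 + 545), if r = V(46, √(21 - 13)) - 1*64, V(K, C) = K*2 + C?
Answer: 79057/2865 + 2*√2 ≈ 30.422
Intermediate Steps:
V(K, C) = C + 2*K (V(K, C) = 2*K + C = C + 2*K)
r = 28 + 2*√2 (r = (√(21 - 13) + 2*46) - 1*64 = (√8 + 92) - 64 = (2*√2 + 92) - 64 = (92 + 2*√2) - 64 = 28 + 2*√2 ≈ 30.828)
r - (-507 + 1670)/(2320 + 545) = (28 + 2*√2) - (-507 + 1670)/(2320 + 545) = (28 + 2*√2) - 1163/2865 = 79057/2865 + 2*√2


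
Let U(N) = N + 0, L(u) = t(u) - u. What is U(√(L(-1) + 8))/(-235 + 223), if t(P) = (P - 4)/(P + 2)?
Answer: -⅙ ≈ -0.16667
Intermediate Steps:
t(P) = (-4 + P)/(2 + P)
L(u) = -u + (-4 + u)/(2 + u) (L(u) = (-4 + u)/(2 + u) - u = -u + (-4 + u)/(2 + u))
U(N) = N
U(√(L(-1) + 8))/(-235 + 223) = √((-4 - 1 - 1*(-1)*(2 - 1))/(2 - 1) + 8)/(-235 + 223) = √((-4 - 1 - 1*(-1)*1)/1 + 8)/(-12) = -√(1*(-4 - 1 + 1) + 8)/12 = -√(1*(-4) + 8)/12 = -√(-4 + 8)/12 = -√4/12 = -1/12*2 = -⅙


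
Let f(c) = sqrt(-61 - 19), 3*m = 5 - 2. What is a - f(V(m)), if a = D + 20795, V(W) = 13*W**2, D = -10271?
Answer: 10524 - 4*I*sqrt(5) ≈ 10524.0 - 8.9443*I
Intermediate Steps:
m = 1 (m = (5 - 2)/3 = (1/3)*3 = 1)
f(c) = 4*I*sqrt(5) (f(c) = sqrt(-80) = 4*I*sqrt(5))
a = 10524 (a = -10271 + 20795 = 10524)
a - f(V(m)) = 10524 - 4*I*sqrt(5)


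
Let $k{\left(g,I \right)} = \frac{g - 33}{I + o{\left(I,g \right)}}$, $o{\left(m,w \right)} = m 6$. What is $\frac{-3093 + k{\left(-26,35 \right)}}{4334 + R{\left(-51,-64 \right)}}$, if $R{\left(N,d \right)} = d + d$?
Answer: $- \frac{378922}{515235} \approx -0.73544$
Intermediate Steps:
$o{\left(m,w \right)} = 6 m$
$R{\left(N,d \right)} = 2 d$
$k{\left(g,I \right)} = \frac{-33 + g}{7 I}$ ($k{\left(g,I \right)} = \frac{g - 33}{I + 6 I} = \frac{-33 + g}{7 I}$)
$\frac{-3093 + k{\left(-26,35 \right)}}{4334 + R{\left(-51,-64 \right)}} = \frac{-3093 + \frac{-33 - 26}{7 \cdot 35}}{4334 + 2 \left(-64\right)} = \frac{-3093 + \frac{1}{7} \cdot \frac{1}{35} \left(-59\right)}{4334 - 128} = \frac{-3093 - \frac{59}{245}}{4206} = \left(- \frac{757844}{245}\right) \frac{1}{4206} = - \frac{378922}{515235}$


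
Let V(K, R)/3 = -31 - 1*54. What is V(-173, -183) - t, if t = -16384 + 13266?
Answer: 2863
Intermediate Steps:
V(K, R) = -255 (V(K, R) = 3*(-31 - 1*54) = 3*(-31 - 54) = 3*(-85) = -255)
t = -3118
V(-173, -183) - t = -255 - 1*(-3118) = -255 + 3118 = 2863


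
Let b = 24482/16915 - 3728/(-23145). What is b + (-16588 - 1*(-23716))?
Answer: 558245024482/78299535 ≈ 7129.6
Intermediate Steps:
b = 125939002/78299535 (b = 24482*(1/16915) - 3728*(-1/23145) = 24482/16915 + 3728/23145 = 125939002/78299535 ≈ 1.6084)
b + (-16588 - 1*(-23716)) = 125939002/78299535 + (-16588 - 1*(-23716)) = 125939002/78299535 + (-16588 + 23716) = 125939002/78299535 + 7128 = 558245024482/78299535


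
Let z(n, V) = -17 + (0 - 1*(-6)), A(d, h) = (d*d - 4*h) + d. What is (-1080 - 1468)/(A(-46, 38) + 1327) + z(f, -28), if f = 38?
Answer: -38243/3245 ≈ -11.785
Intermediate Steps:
A(d, h) = d + d² - 4*h (A(d, h) = (d² - 4*h) + d = d + d² - 4*h)
z(n, V) = -11 (z(n, V) = -17 + (0 + 6) = -17 + 6 = -11)
(-1080 - 1468)/(A(-46, 38) + 1327) + z(f, -28) = (-1080 - 1468)/((-46 + (-46)² - 4*38) + 1327) - 11 = -2548/((-46 + 2116 - 152) + 1327) - 11 = -2548/(1918 + 1327) - 11 = -2548/3245 - 11 = -38243/3245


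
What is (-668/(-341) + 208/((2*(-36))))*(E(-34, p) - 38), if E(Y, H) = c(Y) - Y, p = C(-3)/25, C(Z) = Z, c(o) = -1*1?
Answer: 14270/3069 ≈ 4.6497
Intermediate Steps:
c(o) = -1
p = -3/25 ≈ -0.12000
E(Y, H) = -1 - Y
(-668/(-341) + 208/((2*(-36))))*(E(-34, p) - 38) = (-668/(-341) + 208/((2*(-36))))*((-1 - 1*(-34)) - 38) = (-668*(-1/341) + 208/(-72))*((-1 + 34) - 38) = (668/341 + 208*(-1/72))*(33 - 38) = (668/341 - 26/9)*(-5) = -2854/3069*(-5) = 14270/3069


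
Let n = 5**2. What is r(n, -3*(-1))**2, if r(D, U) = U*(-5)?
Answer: 225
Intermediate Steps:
n = 25
r(D, U) = -5*U
r(n, -3*(-1))**2 = (-(-15)*(-1))**2 = (-5*3)**2 = (-15)**2 = 225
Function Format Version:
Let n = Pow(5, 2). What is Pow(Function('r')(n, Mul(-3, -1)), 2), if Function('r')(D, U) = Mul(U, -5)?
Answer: 225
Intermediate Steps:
n = 25
Function('r')(D, U) = Mul(-5, U)
Pow(Function('r')(n, Mul(-3, -1)), 2) = Pow(Mul(-5, Mul(-3, -1)), 2) = Pow(Mul(-5, 3), 2) = Pow(-15, 2) = 225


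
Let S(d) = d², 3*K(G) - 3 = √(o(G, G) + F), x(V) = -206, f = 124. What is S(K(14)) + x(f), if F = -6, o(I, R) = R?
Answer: -1837/9 + 4*√2/3 ≈ -202.23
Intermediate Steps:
K(G) = 1 + √(-6 + G)/3 (K(G) = 1 + √(G - 6)/3 = 1 + √(-6 + G)/3)
S(K(14)) + x(f) = (1 + √(-6 + 14)/3)² - 206 = (1 + √8/3)² - 206 = (1 + (2*√2)/3)² - 206 = (1 + 2*√2/3)² - 206 = -206 + (1 + 2*√2/3)²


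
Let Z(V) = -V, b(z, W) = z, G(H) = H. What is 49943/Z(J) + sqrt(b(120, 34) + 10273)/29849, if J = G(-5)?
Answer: 49943/5 + sqrt(10393)/29849 ≈ 9988.6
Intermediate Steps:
J = -5
49943/Z(J) + sqrt(b(120, 34) + 10273)/29849 = 49943/((-1*(-5))) + sqrt(120 + 10273)/29849 = 49943/5 + sqrt(10393)*(1/29849) = 49943*(1/5) + sqrt(10393)/29849 = 49943/5 + sqrt(10393)/29849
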